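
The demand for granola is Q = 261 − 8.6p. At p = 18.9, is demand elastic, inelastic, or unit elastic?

elastic

At p = 18.9, Q = 98.46.
dQ/dp = −8.6.
Point elasticity E = (dQ/dp)·(p/Q) = -8.6 × 18.9/98.46 ≈ -1.651.
|E| ≈ 1.651 > 1, so demand is elastic.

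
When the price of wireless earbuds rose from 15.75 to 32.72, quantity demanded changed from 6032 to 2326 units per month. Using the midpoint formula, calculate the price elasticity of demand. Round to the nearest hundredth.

-1.27

%Δq = (2326 − 6032)/[(6032 + 2326)/2] = -3706/4179 ≈ -0.8868.
%ΔP = (32.72 − 15.75)/[(15.75 + 32.72)/2] = 16.97/24.235 ≈ 0.7002.
Arc elasticity E = %Δq/%ΔP ≈ -0.8868/0.7002 ≈ -1.27.
|E| > 1: demand is elastic over this range.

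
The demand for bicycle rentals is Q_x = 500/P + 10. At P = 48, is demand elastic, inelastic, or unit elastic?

At P = 48, Q_x = 20.4167.
dQ_x/dP = −500/P² = −0.217.
Point elasticity E = (dQ_x/dP)·(P/Q_x) = -0.217 × 48/20.4167 ≈ -0.510.
|E| ≈ 0.510 < 1, so demand is inelastic.

inelastic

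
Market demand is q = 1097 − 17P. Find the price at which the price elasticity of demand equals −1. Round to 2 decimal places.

32.26

For linear demand q = a − bP, E = −bP/(a − bP). |E| = 1 ⇒ bP = a − bP ⇒ P = a/(2b).
P = 1097/(2·17) ≈ 32.26.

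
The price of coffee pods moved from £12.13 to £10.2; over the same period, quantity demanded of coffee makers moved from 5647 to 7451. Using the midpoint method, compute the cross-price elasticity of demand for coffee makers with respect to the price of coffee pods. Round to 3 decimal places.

-1.594

%ΔQ_x = (7451 − 5647)/[(5647+7451)/2] = 1804/6549 ≈ 0.2755.
%ΔP_y = (10.2 − 12.13)/[(12.13+10.2)/2] ≈ -0.1729.
E_xy = 0.2755/-0.1729 ≈ -1.594.
E_xy < 0, so coffee makers and coffee pods are complements.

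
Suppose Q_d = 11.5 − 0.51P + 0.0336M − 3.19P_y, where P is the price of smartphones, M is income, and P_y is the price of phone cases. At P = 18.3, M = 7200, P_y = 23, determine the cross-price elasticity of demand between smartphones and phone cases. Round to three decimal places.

At the given point, Q_d = 11.5 − 0.51(18.3) + 0.0336(7200) − 3.19(23) = 11.5 − 9.333 + 241.92 − 73.37 = 170.717.
∂Q_d/∂P_y = −3.19, so E_xy = -3.19·(23/170.717) ≈ -0.430.
E_xy < 0: the goods are complements.

-0.430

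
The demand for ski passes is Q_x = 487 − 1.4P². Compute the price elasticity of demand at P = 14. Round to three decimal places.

At P = 14, Q_x = 212.6.
dQ_x/dP = −2·1.4·P = −39.2.
Point elasticity E = (dQ_x/dP)·(P/Q_x) = -39.2 × 14/212.6 ≈ -2.581.
|E| > 1, so demand is elastic at this price.

-2.581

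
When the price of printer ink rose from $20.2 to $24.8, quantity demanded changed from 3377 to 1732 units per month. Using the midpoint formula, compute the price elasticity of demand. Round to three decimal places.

-3.150

%Δq = (1732 − 3377)/[(3377 + 1732)/2] = -1645/2554.5 ≈ -0.6440.
%ΔP = (24.8 − 20.2)/[(20.2 + 24.8)/2] = 4.6/22.5 ≈ 0.2044.
Arc elasticity E = %Δq/%ΔP ≈ -0.6440/0.2044 ≈ -3.150.
|E| > 1: demand is elastic over this range.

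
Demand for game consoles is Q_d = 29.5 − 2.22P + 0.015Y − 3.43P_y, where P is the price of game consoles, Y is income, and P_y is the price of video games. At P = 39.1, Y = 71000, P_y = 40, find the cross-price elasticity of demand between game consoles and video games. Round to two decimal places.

-0.16

First evaluate Q_d: 29.5 − 2.22(39.1) + 0.015(71000) − 3.43(40) = 29.5 − 86.802 + 1065 − 137.2 = 870.498.
∂Q_d/∂P_y = −3.43, so E_xy = -3.43·(40/870.498) ≈ -0.16.
E_xy < 0: the goods are complements.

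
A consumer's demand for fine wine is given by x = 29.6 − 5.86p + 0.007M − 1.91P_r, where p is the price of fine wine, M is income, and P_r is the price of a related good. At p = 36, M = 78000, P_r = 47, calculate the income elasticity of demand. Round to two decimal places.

At the given point, x = 29.6 − 5.86(36) + 0.007(78000) − 1.91(47) = 29.6 − 210.96 + 546 − 89.77 = 274.87.
∂x/∂M = +0.007, so E_I = 0.007·(78000/274.87) ≈ 1.99.
E_I > 1: normal good (luxury).

1.99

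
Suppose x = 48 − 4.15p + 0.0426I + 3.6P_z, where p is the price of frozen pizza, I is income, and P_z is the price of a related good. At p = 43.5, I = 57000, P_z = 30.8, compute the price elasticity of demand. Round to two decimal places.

Substituting, x = 48 − 4.15(43.5) + 0.0426(57000) + 3.6(30.8) = 48 − 180.525 + 2428.2 + 110.88 = 2406.555.
∂x/∂p = −4.15, so E_p = (−4.15)·(43.5/2406.555) ≈ -0.08.
|E_p| < 1: demand is inelastic.

-0.08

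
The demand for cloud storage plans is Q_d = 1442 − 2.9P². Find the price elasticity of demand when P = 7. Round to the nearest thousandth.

At P = 7, Q_d = 1299.9.
dQ_d/dP = −2·2.9·P = −40.6.
Point elasticity E = (dQ_d/dP)·(P/Q_d) = -40.6 × 7/1299.9 ≈ -0.219.
|E| < 1, so demand is inelastic at this price.

-0.219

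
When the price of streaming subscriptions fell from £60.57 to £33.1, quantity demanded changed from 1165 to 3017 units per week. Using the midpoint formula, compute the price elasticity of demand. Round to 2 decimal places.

-1.51

%Δq = (3017 − 1165)/[(1165 + 3017)/2] = 1852/2091 ≈ 0.8857.
%Δp = (33.1 − 60.57)/[(60.57 + 33.1)/2] = -27.47/46.835 ≈ -0.5865.
Arc elasticity E = %Δq/%Δp ≈ 0.8857/-0.5865 ≈ -1.51.
|E| > 1: demand is elastic over this range.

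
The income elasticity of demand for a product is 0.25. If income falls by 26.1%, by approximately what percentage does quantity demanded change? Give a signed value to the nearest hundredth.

-6.53

%ΔQ ≈ E × %ΔI = (0.25) × (-26.1%) ≈ -6.53%.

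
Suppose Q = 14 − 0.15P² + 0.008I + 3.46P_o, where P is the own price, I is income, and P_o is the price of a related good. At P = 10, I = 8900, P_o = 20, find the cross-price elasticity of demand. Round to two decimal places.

Q = 14 − 0.15(10)² + 0.008(8900) + 3.46(20) = 14 − 15 + 71.2 + 69.2 = 139.4.
∂Q/∂P_o = +3.46, so E_xy = 3.46·(20/139.4) ≈ 0.50.
E_xy > 0: the goods are substitutes.

0.50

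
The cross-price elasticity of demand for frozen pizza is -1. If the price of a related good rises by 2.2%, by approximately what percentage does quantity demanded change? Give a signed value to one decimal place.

%ΔQ ≈ E × %ΔP_y = (-1) × (2.2%) = -2.2%.

-2.2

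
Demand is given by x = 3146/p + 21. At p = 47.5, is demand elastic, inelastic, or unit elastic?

inelastic

At p = 47.5, x = 87.2316.
dx/dp = −3146/p² = −1.3943.
Point elasticity E = (dx/dp)·(p/x) = -1.3943 × 47.5/87.2316 ≈ -0.759.
|E| ≈ 0.759 < 1, so demand is inelastic.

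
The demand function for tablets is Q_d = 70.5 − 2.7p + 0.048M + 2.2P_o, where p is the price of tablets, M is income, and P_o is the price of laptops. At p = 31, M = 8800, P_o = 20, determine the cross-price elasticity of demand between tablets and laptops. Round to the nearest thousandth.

0.097

Q_d = 70.5 − 2.7(31) + 0.048(8800) + 2.2(20) = 70.5 − 83.7 + 422.4 + 44 = 453.2.
∂Q_d/∂P_o = +2.2, so E_xy = 2.2·(20/453.2) ≈ 0.097.
E_xy > 0: the goods are substitutes.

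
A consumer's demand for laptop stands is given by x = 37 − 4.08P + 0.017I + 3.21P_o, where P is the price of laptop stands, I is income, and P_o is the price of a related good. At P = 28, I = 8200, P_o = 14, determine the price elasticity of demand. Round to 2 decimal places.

First evaluate x: 37 − 4.08(28) + 0.017(8200) + 3.21(14) = 37 − 114.24 + 139.4 + 44.94 = 107.1.
∂x/∂P = −4.08, so E_p = (−4.08)·(28/107.1) ≈ -1.07.
|E_p| > 1: demand is elastic.

-1.07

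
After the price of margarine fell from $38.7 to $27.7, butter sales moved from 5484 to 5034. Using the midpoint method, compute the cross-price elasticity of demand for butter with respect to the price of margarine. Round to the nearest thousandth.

0.258

%ΔQ_x = (5034 − 5484)/[(5484+5034)/2] = -450/5259 ≈ -0.0856.
%ΔP_y = (27.7 − 38.7)/[(38.7+27.7)/2] ≈ -0.3313.
E_xy = -0.0856/-0.3313 ≈ 0.258.
E_xy > 0, so butter and margarine are substitutes.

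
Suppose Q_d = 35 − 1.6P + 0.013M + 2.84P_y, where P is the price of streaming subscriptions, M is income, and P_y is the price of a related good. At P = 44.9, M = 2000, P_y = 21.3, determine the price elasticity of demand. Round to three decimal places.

-1.447

At the given point, Q_d = 35 − 1.6(44.9) + 0.013(2000) + 2.84(21.3) = 35 − 71.84 + 26 + 60.492 = 49.652.
∂Q_d/∂P = −1.6, so E_p = (−1.6)·(44.9/49.652) ≈ -1.447.
|E_p| > 1: demand is elastic.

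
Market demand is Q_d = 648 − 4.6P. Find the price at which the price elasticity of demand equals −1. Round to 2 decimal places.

70.43

For linear demand Q_d = a − bP, E = −bP/(a − bP). |E| = 1 ⇒ bP = a − bP ⇒ P = a/(2b).
P = 648/(2·4.6) ≈ 70.43.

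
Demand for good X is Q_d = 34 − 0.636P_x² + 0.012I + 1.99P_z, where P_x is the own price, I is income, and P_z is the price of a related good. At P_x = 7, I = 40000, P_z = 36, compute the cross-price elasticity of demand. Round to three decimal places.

0.129

Substituting, Q_d = 34 − 0.636(7)² + 0.012(40000) + 1.99(36) = 34 − 31.164 + 480 + 71.64 = 554.476.
∂Q_d/∂P_z = +1.99, so E_xy = 1.99·(36/554.476) ≈ 0.129.
E_xy > 0: the goods are substitutes.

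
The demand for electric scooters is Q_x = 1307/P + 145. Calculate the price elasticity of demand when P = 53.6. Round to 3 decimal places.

At P = 53.6, Q_x = 169.3843.
dQ_x/dP = −1307/P² = −0.4549.
Point elasticity E = (dQ_x/dP)·(P/Q_x) = -0.4549 × 53.6/169.3843 ≈ -0.144.
|E| < 1, so demand is inelastic at this price.

-0.144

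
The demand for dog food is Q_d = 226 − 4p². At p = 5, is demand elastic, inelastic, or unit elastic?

At p = 5, Q_d = 126.
dQ_d/dp = −2·4·p = −40.
Point elasticity E = (dQ_d/dp)·(p/Q_d) = -40 × 5/126 ≈ -1.587.
|E| ≈ 1.587 > 1, so demand is elastic.

elastic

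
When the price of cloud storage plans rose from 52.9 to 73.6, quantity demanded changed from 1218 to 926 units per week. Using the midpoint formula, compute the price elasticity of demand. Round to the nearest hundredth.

-0.83

%Δq = (926 − 1218)/[(1218 + 926)/2] = -292/1072 ≈ -0.2724.
%Δp = (73.6 − 52.9)/[(52.9 + 73.6)/2] = 20.7/63.25 ≈ 0.3273.
Arc elasticity E = %Δq/%Δp ≈ -0.2724/0.3273 ≈ -0.83.
|E| < 1: demand is inelastic over this range.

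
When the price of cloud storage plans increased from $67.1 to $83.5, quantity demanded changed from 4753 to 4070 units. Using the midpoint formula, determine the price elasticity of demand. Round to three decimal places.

%ΔQ = (4070 − 4753)/[(4753 + 4070)/2] = -683/4411.5 ≈ -0.1548.
%ΔP = (83.5 − 67.1)/[(67.1 + 83.5)/2] = 16.4/75.3 ≈ 0.2178.
Arc elasticity E = %ΔQ/%ΔP ≈ -0.1548/0.2178 ≈ -0.711.
|E| < 1: demand is inelastic over this range.

-0.711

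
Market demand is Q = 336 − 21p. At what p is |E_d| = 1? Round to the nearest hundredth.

8.00

For linear demand Q = a − bp, E = −bp/(a − bp). |E| = 1 ⇒ bp = a − bp ⇒ p = a/(2b).
p = 336/(2·21) = 8.00.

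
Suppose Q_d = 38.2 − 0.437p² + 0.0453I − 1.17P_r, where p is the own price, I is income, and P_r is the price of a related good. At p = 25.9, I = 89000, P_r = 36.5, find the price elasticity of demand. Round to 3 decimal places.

First evaluate Q_d: 38.2 − 0.437(25.9)² + 0.0453(89000) − 1.17(36.5) = 38.2 − 293.144 + 4031.7 − 42.705 = 3734.051.
∂Q_d/∂p = −2·0.437·p = -22.6366, so E_p = -22.6366·(25.9/3734.051) ≈ -0.157.
|E_p| < 1: demand is inelastic.

-0.157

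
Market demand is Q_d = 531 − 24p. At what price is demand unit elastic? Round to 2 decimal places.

For linear demand Q_d = a − bp, E = −bp/(a − bp). |E| = 1 ⇒ bp = a − bp ⇒ p = a/(2b).
p = 531/(2·24) ≈ 11.06.

11.06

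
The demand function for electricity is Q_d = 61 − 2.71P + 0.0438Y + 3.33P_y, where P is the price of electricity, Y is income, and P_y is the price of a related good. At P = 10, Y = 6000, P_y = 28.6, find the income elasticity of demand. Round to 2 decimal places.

0.67

Q_d = 61 − 2.71(10) + 0.0438(6000) + 3.33(28.6) = 61 − 27.1 + 262.8 + 95.238 = 391.938.
∂Q_d/∂Y = +0.0438, so E_I = 0.0438·(6000/391.938) ≈ 0.67.
E_I ∈ (0,1): normal good (necessity).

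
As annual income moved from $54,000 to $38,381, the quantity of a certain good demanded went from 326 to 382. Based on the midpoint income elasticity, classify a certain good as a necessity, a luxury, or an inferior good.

%ΔQ = (382 − 326)/[(326+382)/2] = 56/354 ≈ 0.1582.
%ΔI = (38,381 − 54,000)/[(54,000+38,381)/2] = -15619/46190.5 ≈ -0.3381.
E_I = %ΔQ/%ΔI ≈ -0.468.
E_I < 0: inferior good.

inferior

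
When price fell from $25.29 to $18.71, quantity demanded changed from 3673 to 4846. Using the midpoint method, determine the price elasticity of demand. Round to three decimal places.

-0.921

%Δq = (4846 − 3673)/[(3673 + 4846)/2] = 1173/4259.5 ≈ 0.2754.
%ΔP = (18.71 − 25.29)/[(25.29 + 18.71)/2] = -6.58/22 ≈ -0.2991.
Arc elasticity E = %Δq/%ΔP ≈ 0.2754/-0.2991 ≈ -0.921.
|E| < 1: demand is inelastic over this range.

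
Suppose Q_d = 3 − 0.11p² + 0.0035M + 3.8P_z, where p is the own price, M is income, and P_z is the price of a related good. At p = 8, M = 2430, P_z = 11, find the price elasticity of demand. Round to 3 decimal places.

Substituting, Q_d = 3 − 0.11(8)² + 0.0035(2430) + 3.8(11) = 3 − 7.04 + 8.505 + 41.8 = 46.265.
∂Q_d/∂p = −2·0.11·p = -1.76, so E_p = -1.76·(8/46.265) ≈ -0.304.
|E_p| < 1: demand is inelastic.

-0.304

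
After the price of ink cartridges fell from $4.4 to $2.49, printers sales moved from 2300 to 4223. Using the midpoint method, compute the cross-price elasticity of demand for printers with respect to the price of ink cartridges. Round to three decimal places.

%ΔQ_x = (4223 − 2300)/[(2300+4223)/2] = 1923/3261.5 ≈ 0.5896.
%ΔP_y = (2.49 − 4.4)/[(4.4+2.49)/2] ≈ -0.5544.
E_xy = 0.5896/-0.5544 ≈ -1.063.
E_xy < 0, so printers and ink cartridges are complements.

-1.063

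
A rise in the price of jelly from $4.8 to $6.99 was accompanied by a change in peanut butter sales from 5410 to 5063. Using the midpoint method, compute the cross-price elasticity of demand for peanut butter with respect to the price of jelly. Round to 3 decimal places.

%ΔQ_x = (5063 − 5410)/[(5410+5063)/2] = -347/5236.5 ≈ -0.0663.
%ΔP_y = (6.99 − 4.8)/[(4.8+6.99)/2] ≈ 0.3715.
E_xy = -0.0663/0.3715 ≈ -0.178.
E_xy < 0, so peanut butter and jelly are complements.

-0.178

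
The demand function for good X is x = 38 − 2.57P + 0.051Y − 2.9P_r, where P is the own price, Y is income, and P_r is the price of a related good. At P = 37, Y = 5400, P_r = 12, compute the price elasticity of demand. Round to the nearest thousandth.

At the given point, x = 38 − 2.57(37) + 0.051(5400) − 2.9(12) = 38 − 95.09 + 275.4 − 34.8 = 183.51.
∂x/∂P = −2.57, so E_p = (−2.57)·(37/183.51) ≈ -0.518.
|E_p| < 1: demand is inelastic.

-0.518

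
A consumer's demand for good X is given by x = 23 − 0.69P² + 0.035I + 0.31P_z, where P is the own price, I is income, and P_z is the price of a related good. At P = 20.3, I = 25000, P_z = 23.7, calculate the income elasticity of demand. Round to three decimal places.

1.409

Evaluating quantity at (P, I, P_z) gives x = 23 − 0.69(20.3)² + 0.035(25000) + 0.31(23.7) = 23 − 284.3421 + 875 + 7.347 = 621.0049.
∂x/∂I = +0.035, so E_I = 0.035·(25000/621.0049) ≈ 1.409.
E_I > 1: normal good (luxury).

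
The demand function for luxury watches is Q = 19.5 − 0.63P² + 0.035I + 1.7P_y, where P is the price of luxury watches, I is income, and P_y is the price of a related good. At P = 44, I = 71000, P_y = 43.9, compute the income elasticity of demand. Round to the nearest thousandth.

First evaluate Q: 19.5 − 0.63(44)² + 0.035(71000) + 1.7(43.9) = 19.5 − 1219.68 + 2485 + 74.63 = 1359.45.
∂Q/∂I = +0.035, so E_I = 0.035·(71000/1359.45) ≈ 1.828.
E_I > 1: normal good (luxury).

1.828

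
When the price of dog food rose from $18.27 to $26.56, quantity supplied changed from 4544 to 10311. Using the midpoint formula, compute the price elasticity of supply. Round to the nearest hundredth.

2.10

%Δq = (10311 − 4544)/[(4544 + 10311)/2] = 5767/7427.5 ≈ 0.7764.
%ΔP = (26.56 − 18.27)/[(18.27 + 26.56)/2] = 8.29/22.415 ≈ 0.3698.
Arc elasticity E = %Δq/%ΔP ≈ 0.7764/0.3698 ≈ 2.10.
|E| > 1: supply is elastic over this range.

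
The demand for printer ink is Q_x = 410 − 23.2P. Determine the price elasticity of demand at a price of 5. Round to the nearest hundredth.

At P = 5, Q_x = 294.
dQ_x/dP = −23.2.
Point elasticity E = (dQ_x/dP)·(P/Q_x) = -23.2 × 5/294 ≈ -0.39.
|E| < 1, so demand is inelastic at this price.

-0.39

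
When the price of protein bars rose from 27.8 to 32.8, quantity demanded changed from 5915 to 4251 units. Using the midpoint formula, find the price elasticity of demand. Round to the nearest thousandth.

-1.984

%ΔQ = (4251 − 5915)/[(5915 + 4251)/2] = -1664/5083 ≈ -0.3274.
%ΔP = (32.8 − 27.8)/[(27.8 + 32.8)/2] = 5/30.3 ≈ 0.1650.
Arc elasticity E = %ΔQ/%ΔP ≈ -0.3274/0.1650 ≈ -1.984.
|E| > 1: demand is elastic over this range.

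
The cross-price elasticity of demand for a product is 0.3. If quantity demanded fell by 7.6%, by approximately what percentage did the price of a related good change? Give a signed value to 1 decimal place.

-25.3

%ΔQ ≈ E × %ΔP_y ⇒ %ΔP_y = %ΔQ / E = (-7.6%)/(0.3) ≈ -25.3%.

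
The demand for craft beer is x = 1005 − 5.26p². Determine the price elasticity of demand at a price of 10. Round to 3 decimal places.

At p = 10, x = 479.
dx/dp = −2·5.26·p = −105.2.
Point elasticity E = (dx/dp)·(p/x) = -105.2 × 10/479 ≈ -2.196.
|E| > 1, so demand is elastic at this price.

-2.196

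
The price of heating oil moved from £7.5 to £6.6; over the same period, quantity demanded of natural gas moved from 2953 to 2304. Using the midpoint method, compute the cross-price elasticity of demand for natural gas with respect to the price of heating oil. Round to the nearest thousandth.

%ΔQ_x = (2304 − 2953)/[(2953+2304)/2] = -649/2628.5 ≈ -0.2469.
%ΔP_y = (6.6 − 7.5)/[(7.5+6.6)/2] ≈ -0.1277.
E_xy = -0.2469/-0.1277 ≈ 1.934.
E_xy > 0, so natural gas and heating oil are substitutes.

1.934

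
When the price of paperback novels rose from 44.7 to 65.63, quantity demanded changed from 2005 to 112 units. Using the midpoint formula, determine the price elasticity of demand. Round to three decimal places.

%ΔQ = (112 − 2005)/[(2005 + 112)/2] = -1893/1058.5 ≈ -1.7884.
%ΔP = (65.63 − 44.7)/[(44.7 + 65.63)/2] = 20.93/55.165 ≈ 0.3794.
Arc elasticity E = %ΔQ/%ΔP ≈ -1.7884/0.3794 ≈ -4.714.
|E| > 1: demand is elastic over this range.

-4.714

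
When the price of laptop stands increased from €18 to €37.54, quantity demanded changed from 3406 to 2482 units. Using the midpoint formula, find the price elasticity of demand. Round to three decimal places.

-0.446

%ΔQ = (2482 − 3406)/[(3406 + 2482)/2] = -924/2944 ≈ -0.3139.
%Δp = (37.54 − 18)/[(18 + 37.54)/2] = 19.54/27.77 ≈ 0.7036.
Arc elasticity E = %ΔQ/%Δp ≈ -0.3139/0.7036 ≈ -0.446.
|E| < 1: demand is inelastic over this range.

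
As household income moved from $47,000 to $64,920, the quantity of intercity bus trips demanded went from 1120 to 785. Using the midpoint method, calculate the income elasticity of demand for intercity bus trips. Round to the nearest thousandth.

-1.098

%ΔQ = (785 − 1120)/[(1120+785)/2] = -335/952.5 ≈ -0.3517.
%ΔI = (64,920 − 47,000)/[(47,000+64,920)/2] = 17920/55960 ≈ 0.3202.
E_I = %ΔQ/%ΔI ≈ -1.098.
E_I < 0: inferior good.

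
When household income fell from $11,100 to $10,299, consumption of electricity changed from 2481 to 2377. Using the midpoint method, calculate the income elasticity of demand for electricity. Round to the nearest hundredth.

%ΔQ = (2377 − 2481)/[(2481+2377)/2] = -104/2429 ≈ -0.0428.
%ΔI = (10,299 − 11,100)/[(11,100+10,299)/2] = -801/10699.5 ≈ -0.0749.
E_I = %ΔQ/%ΔI ≈ 0.57.
E_I ∈ (0,1): normal good (necessity).

0.57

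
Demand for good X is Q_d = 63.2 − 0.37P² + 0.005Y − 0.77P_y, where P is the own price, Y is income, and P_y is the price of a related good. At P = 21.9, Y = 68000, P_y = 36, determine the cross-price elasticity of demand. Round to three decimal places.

Evaluating quantity at (P, Y, P_y) gives Q_d = 63.2 − 0.37(21.9)² + 0.005(68000) − 0.77(36) = 63.2 − 177.4557 + 340 − 27.72 = 198.0243.
∂Q_d/∂P_y = −0.77, so E_xy = -0.77·(36/198.0243) ≈ -0.140.
E_xy < 0: the goods are complements.

-0.140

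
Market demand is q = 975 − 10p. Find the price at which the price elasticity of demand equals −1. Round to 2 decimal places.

48.75

For linear demand q = a − bp, E = −bp/(a − bp). |E| = 1 ⇒ bp = a − bp ⇒ p = a/(2b).
p = 975/(2·10) = 48.75.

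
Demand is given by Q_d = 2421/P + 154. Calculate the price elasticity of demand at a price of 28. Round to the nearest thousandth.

-0.360

At P = 28, Q_d = 240.4643.
dQ_d/dP = −2421/P² = −3.088.
Point elasticity E = (dQ_d/dP)·(P/Q_d) = -3.088 × 28/240.4643 ≈ -0.360.
|E| < 1, so demand is inelastic at this price.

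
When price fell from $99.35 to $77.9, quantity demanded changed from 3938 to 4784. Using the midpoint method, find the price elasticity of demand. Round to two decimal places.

%Δq = (4784 − 3938)/[(3938 + 4784)/2] = 846/4361 ≈ 0.1940.
%Δp = (77.9 − 99.35)/[(99.35 + 77.9)/2] = -21.45/88.625 ≈ -0.2420.
Arc elasticity E = %Δq/%Δp ≈ 0.1940/-0.2420 ≈ -0.80.
|E| < 1: demand is inelastic over this range.

-0.80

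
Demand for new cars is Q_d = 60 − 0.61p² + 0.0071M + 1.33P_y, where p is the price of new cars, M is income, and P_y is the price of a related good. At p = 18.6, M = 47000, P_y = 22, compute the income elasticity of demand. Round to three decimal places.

1.575

Evaluating quantity at (p, M, P_y) gives Q_d = 60 − 0.61(18.6)² + 0.0071(47000) + 1.33(22) = 60 − 211.0356 + 333.7 + 29.26 = 211.9244.
∂Q_d/∂M = +0.0071, so E_I = 0.0071·(47000/211.9244) ≈ 1.575.
E_I > 1: normal good (luxury).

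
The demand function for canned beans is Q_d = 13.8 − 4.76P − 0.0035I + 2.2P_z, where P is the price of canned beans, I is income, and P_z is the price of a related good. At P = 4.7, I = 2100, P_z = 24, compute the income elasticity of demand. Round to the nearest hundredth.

-0.20

First evaluate Q_d: 13.8 − 4.76(4.7) − 0.0035(2100) + 2.2(24) = 13.8 − 22.372 − 7.35 + 52.8 = 36.878.
∂Q_d/∂I = −0.0035, so E_I = -0.0035·(2100/36.878) ≈ -0.20.
E_I < 0: inferior good.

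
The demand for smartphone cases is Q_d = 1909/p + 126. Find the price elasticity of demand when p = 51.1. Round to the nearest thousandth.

-0.229

At p = 51.1, Q_d = 163.3581.
dQ_d/dp = −1909/p² = −0.7311.
Point elasticity E = (dQ_d/dp)·(p/Q_d) = -0.7311 × 51.1/163.3581 ≈ -0.229.
|E| < 1, so demand is inelastic at this price.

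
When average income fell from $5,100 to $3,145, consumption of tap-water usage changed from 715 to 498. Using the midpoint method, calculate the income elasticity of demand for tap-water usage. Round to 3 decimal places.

0.754

%ΔQ = (498 − 715)/[(715+498)/2] = -217/606.5 ≈ -0.3578.
%ΔI = (3,145 − 5,100)/[(5,100+3,145)/2] = -1955/4122.5 ≈ -0.4742.
E_I = %ΔQ/%ΔI ≈ 0.754.
E_I ∈ (0,1): normal good (necessity).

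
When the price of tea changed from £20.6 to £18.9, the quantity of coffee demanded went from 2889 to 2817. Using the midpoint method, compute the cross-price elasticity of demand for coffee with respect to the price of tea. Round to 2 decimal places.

0.29

%ΔQ_x = (2817 − 2889)/[(2889+2817)/2] = -72/2853 ≈ -0.0252.
%ΔP_y = (18.9 − 20.6)/[(20.6+18.9)/2] ≈ -0.0861.
E_xy = -0.0252/-0.0861 ≈ 0.29.
E_xy > 0, so coffee and tea are substitutes.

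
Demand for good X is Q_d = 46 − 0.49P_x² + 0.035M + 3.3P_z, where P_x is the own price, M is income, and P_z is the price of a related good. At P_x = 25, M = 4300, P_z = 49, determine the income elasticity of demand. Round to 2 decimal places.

Evaluating quantity at (P_x, M, P_z) gives Q_d = 46 − 0.49(25)² + 0.035(4300) + 3.3(49) = 46 − 306.25 + 150.5 + 161.7 = 51.95.
∂Q_d/∂M = +0.035, so E_I = 0.035·(4300/51.95) ≈ 2.90.
E_I > 1: normal good (luxury).

2.90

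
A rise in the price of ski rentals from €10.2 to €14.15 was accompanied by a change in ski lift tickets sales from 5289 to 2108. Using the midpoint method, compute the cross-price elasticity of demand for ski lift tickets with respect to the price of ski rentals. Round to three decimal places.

%ΔQ_x = (2108 − 5289)/[(5289+2108)/2] = -3181/3698.5 ≈ -0.8601.
%ΔP_y = (14.15 − 10.2)/[(10.2+14.15)/2] ≈ 0.3244.
E_xy = -0.8601/0.3244 ≈ -2.651.
E_xy < 0, so ski lift tickets and ski rentals are complements.

-2.651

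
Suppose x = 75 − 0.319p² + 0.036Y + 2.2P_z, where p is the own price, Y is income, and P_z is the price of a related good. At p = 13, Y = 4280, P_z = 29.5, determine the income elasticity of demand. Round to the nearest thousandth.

Substituting, x = 75 − 0.319(13)² + 0.036(4280) + 2.2(29.5) = 75 − 53.911 + 154.08 + 64.9 = 240.069.
∂x/∂Y = +0.036, so E_I = 0.036·(4280/240.069) ≈ 0.642.
E_I ∈ (0,1): normal good (necessity).

0.642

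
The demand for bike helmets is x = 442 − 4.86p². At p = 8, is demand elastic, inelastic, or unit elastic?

elastic

At p = 8, x = 130.96.
dx/dp = −2·4.86·p = −77.76.
Point elasticity E = (dx/dp)·(p/x) = -77.76 × 8/130.96 ≈ -4.750.
|E| ≈ 4.750 > 1, so demand is elastic.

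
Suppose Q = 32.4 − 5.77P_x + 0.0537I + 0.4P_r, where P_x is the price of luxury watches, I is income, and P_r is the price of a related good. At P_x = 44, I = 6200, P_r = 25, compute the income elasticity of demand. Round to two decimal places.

Q = 32.4 − 5.77(44) + 0.0537(6200) + 0.4(25) = 32.4 − 253.88 + 332.94 + 10 = 121.46.
∂Q/∂I = +0.0537, so E_I = 0.0537·(6200/121.46) ≈ 2.74.
E_I > 1: normal good (luxury).

2.74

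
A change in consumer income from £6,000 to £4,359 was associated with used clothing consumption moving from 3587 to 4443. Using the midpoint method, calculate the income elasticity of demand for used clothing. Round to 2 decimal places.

%ΔQ = (4443 − 3587)/[(3587+4443)/2] = 856/4015 ≈ 0.2132.
%ΔI = (4,359 − 6,000)/[(6,000+4,359)/2] = -1641/5179.5 ≈ -0.3168.
E_I = %ΔQ/%ΔI ≈ -0.67.
E_I < 0: inferior good.

-0.67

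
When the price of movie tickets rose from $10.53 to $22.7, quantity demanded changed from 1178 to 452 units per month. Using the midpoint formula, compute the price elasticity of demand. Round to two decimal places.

%Δq = (452 − 1178)/[(1178 + 452)/2] = -726/815 ≈ -0.8908.
%Δp = (22.7 − 10.53)/[(10.53 + 22.7)/2] = 12.17/16.615 ≈ 0.7325.
Arc elasticity E = %Δq/%Δp ≈ -0.8908/0.7325 ≈ -1.22.
|E| > 1: demand is elastic over this range.

-1.22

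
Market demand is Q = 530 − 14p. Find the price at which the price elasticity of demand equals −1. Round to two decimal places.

For linear demand Q = a − bp, E = −bp/(a − bp). |E| = 1 ⇒ bp = a − bp ⇒ p = a/(2b).
p = 530/(2·14) ≈ 18.93.

18.93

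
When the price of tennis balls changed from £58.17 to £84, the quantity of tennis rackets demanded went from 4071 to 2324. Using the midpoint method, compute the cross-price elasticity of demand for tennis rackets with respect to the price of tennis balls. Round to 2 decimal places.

-1.50

%ΔQ_x = (2324 − 4071)/[(4071+2324)/2] = -1747/3197.5 ≈ -0.5464.
%ΔP_y = (84 − 58.17)/[(58.17+84)/2] ≈ 0.3634.
E_xy = -0.5464/0.3634 ≈ -1.50.
E_xy < 0, so tennis rackets and tennis balls are complements.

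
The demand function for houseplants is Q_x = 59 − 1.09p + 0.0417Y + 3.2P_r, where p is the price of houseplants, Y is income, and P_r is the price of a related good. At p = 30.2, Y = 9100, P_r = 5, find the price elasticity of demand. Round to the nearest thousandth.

Evaluating quantity at (p, Y, P_r) gives Q_x = 59 − 1.09(30.2) + 0.0417(9100) + 3.2(5) = 59 − 32.918 + 379.47 + 16 = 421.552.
∂Q_x/∂p = −1.09, so E_p = (−1.09)·(30.2/421.552) ≈ -0.078.
|E_p| < 1: demand is inelastic.

-0.078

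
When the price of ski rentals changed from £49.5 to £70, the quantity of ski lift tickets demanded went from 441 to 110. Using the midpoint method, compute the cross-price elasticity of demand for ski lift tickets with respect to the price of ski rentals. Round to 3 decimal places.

-3.502

%ΔQ_x = (110 − 441)/[(441+110)/2] = -331/275.5 ≈ -1.2015.
%ΔP_y = (70 − 49.5)/[(49.5+70)/2] ≈ 0.3431.
E_xy = -1.2015/0.3431 ≈ -3.502.
E_xy < 0, so ski lift tickets and ski rentals are complements.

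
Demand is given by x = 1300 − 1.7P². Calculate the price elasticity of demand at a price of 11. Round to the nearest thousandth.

At P = 11, x = 1094.3.
dx/dP = −2·1.7·P = −37.4.
Point elasticity E = (dx/dP)·(P/x) = -37.4 × 11/1094.3 ≈ -0.376.
|E| < 1, so demand is inelastic at this price.

-0.376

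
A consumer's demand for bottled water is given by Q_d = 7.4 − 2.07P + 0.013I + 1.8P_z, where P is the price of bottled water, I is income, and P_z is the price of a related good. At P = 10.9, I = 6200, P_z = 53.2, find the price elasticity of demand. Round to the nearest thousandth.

Q_d = 7.4 − 2.07(10.9) + 0.013(6200) + 1.8(53.2) = 7.4 − 22.563 + 80.6 + 95.76 = 161.197.
∂Q_d/∂P = −2.07, so E_p = (−2.07)·(10.9/161.197) ≈ -0.140.
|E_p| < 1: demand is inelastic.

-0.140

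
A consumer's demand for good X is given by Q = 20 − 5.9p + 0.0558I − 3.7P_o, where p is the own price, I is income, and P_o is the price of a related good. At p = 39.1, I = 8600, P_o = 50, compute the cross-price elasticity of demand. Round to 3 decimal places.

-2.197

Evaluating quantity at (p, I, P_o) gives Q = 20 − 5.9(39.1) + 0.0558(8600) − 3.7(50) = 20 − 230.69 + 479.88 − 185 = 84.19.
∂Q/∂P_o = −3.7, so E_xy = -3.7·(50/84.19) ≈ -2.197.
E_xy < 0: the goods are complements.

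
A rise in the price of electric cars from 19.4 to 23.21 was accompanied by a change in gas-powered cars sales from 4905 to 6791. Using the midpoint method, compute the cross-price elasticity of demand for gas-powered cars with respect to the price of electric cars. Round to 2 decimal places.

1.80

%ΔQ_x = (6791 − 4905)/[(4905+6791)/2] = 1886/5848 ≈ 0.3225.
%ΔP_y = (23.21 − 19.4)/[(19.4+23.21)/2] ≈ 0.1788.
E_xy = 0.3225/0.1788 ≈ 1.80.
E_xy > 0, so gas-powered cars and electric cars are substitutes.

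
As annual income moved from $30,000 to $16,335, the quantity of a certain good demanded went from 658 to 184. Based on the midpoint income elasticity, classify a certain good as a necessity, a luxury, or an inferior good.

luxury

%ΔQ = (184 − 658)/[(658+184)/2] = -474/421 ≈ -1.1259.
%ΔI = (16,335 − 30,000)/[(30,000+16,335)/2] = -13665/23167.5 ≈ -0.5898.
E_I = %ΔQ/%ΔI ≈ 1.909.
E_I > 1: normal good (luxury).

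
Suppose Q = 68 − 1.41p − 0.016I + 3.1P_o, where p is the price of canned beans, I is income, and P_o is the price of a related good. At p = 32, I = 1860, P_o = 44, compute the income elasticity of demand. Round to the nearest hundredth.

Substituting, Q = 68 − 1.41(32) − 0.016(1860) + 3.1(44) = 68 − 45.12 − 29.76 + 136.4 = 129.52.
∂Q/∂I = −0.016, so E_I = -0.016·(1860/129.52) ≈ -0.23.
E_I < 0: inferior good.

-0.23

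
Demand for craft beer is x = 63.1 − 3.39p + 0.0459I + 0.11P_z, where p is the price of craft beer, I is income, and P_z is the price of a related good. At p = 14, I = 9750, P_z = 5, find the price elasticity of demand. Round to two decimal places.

Evaluating quantity at (p, I, P_z) gives x = 63.1 − 3.39(14) + 0.0459(9750) + 0.11(5) = 63.1 − 47.46 + 447.525 + 0.55 = 463.715.
∂x/∂p = −3.39, so E_p = (−3.39)·(14/463.715) ≈ -0.10.
|E_p| < 1: demand is inelastic.

-0.10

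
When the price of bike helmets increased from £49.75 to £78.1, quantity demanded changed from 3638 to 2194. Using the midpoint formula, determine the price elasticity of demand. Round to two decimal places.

-1.12

%ΔQ = (2194 − 3638)/[(3638 + 2194)/2] = -1444/2916 ≈ -0.4952.
%ΔP = (78.1 − 49.75)/[(49.75 + 78.1)/2] = 28.35/63.925 ≈ 0.4435.
Arc elasticity E = %ΔQ/%ΔP ≈ -0.4952/0.4435 ≈ -1.12.
|E| > 1: demand is elastic over this range.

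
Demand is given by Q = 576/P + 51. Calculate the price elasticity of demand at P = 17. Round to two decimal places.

-0.40

At P = 17, Q = 84.8824.
dQ/dP = −576/P² = −1.9931.
Point elasticity E = (dQ/dP)·(P/Q) = -1.9931 × 17/84.8824 ≈ -0.40.
|E| < 1, so demand is inelastic at this price.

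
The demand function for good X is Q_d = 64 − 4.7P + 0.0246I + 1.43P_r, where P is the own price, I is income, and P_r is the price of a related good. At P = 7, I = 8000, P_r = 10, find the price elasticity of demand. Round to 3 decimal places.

At the given point, Q_d = 64 − 4.7(7) + 0.0246(8000) + 1.43(10) = 64 − 32.9 + 196.8 + 14.3 = 242.2.
∂Q_d/∂P = −4.7, so E_p = (−4.7)·(7/242.2) ≈ -0.136.
|E_p| < 1: demand is inelastic.

-0.136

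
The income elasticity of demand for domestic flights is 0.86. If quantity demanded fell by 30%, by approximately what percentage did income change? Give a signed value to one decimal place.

%ΔQ ≈ E × %ΔI ⇒ %ΔI = %ΔQ / E = (-30%)/(0.86) ≈ -34.9%.

-34.9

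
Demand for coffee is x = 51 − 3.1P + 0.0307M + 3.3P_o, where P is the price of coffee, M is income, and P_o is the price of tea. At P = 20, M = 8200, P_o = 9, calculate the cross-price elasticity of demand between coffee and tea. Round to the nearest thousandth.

Evaluating quantity at (P, M, P_o) gives x = 51 − 3.1(20) + 0.0307(8200) + 3.3(9) = 51 − 62 + 251.74 + 29.7 = 270.44.
∂x/∂P_o = +3.3, so E_xy = 3.3·(9/270.44) ≈ 0.110.
E_xy > 0: the goods are substitutes.

0.110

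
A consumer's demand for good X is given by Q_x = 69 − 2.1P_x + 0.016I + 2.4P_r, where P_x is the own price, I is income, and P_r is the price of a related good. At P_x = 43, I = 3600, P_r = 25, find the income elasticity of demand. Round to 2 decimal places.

Substituting, Q_x = 69 − 2.1(43) + 0.016(3600) + 2.4(25) = 69 − 90.3 + 57.6 + 60 = 96.3.
∂Q_x/∂I = +0.016, so E_I = 0.016·(3600/96.3) ≈ 0.60.
E_I ∈ (0,1): normal good (necessity).

0.60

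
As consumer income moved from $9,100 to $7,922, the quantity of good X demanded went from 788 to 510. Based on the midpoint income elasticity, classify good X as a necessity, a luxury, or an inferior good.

%ΔQ = (510 − 788)/[(788+510)/2] = -278/649 ≈ -0.4284.
%ΔI = (7,922 − 9,100)/[(9,100+7,922)/2] = -1178/8511 ≈ -0.1384.
E_I = %ΔQ/%ΔI ≈ 3.095.
E_I > 1: normal good (luxury).

luxury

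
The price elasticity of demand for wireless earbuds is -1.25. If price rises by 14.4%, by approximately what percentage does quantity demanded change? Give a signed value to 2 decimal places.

-18.00

%ΔQ ≈ E × %ΔP = (-1.25) × (14.4%) = -18.00%.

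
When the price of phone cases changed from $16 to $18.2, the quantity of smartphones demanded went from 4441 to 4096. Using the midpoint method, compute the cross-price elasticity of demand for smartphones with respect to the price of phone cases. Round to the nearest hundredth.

-0.63

%ΔQ_x = (4096 − 4441)/[(4441+4096)/2] = -345/4268.5 ≈ -0.0808.
%ΔP_y = (18.2 − 16)/[(16+18.2)/2] ≈ 0.1287.
E_xy = -0.0808/0.1287 ≈ -0.63.
E_xy < 0, so smartphones and phone cases are complements.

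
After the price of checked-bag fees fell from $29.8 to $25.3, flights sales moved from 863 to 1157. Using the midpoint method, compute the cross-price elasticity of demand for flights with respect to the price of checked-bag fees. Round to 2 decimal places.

-1.78

%ΔQ_x = (1157 − 863)/[(863+1157)/2] = 294/1010 ≈ 0.2911.
%ΔP_y = (25.3 − 29.8)/[(29.8+25.3)/2] ≈ -0.1633.
E_xy = 0.2911/-0.1633 ≈ -1.78.
E_xy < 0, so flights and checked-bag fees are complements.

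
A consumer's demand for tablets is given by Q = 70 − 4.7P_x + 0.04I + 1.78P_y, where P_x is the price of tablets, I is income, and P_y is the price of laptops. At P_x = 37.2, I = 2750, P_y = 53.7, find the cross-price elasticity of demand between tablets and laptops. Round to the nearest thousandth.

Substituting, Q = 70 − 4.7(37.2) + 0.04(2750) + 1.78(53.7) = 70 − 174.84 + 110 + 95.586 = 100.746.
∂Q/∂P_y = +1.78, so E_xy = 1.78·(53.7/100.746) ≈ 0.949.
E_xy > 0: the goods are substitutes.

0.949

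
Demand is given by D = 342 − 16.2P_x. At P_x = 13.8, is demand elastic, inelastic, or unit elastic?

elastic

At P_x = 13.8, D = 118.44.
dD/dP_x = −16.2.
Point elasticity E = (dD/dP_x)·(P_x/D) = -16.2 × 13.8/118.44 ≈ -1.888.
|E| ≈ 1.888 > 1, so demand is elastic.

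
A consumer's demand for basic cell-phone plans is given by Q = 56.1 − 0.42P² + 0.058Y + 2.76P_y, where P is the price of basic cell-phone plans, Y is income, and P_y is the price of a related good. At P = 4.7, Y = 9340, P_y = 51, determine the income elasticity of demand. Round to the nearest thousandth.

0.743

Q = 56.1 − 0.42(4.7)² + 0.058(9340) + 2.76(51) = 56.1 − 9.2778 + 541.72 + 140.76 = 729.3022.
∂Q/∂Y = +0.058, so E_I = 0.058·(9340/729.3022) ≈ 0.743.
E_I ∈ (0,1): normal good (necessity).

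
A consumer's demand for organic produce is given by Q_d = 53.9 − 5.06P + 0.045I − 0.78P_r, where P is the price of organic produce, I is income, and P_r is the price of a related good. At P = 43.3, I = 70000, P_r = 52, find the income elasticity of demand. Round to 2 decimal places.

First evaluate Q_d: 53.9 − 5.06(43.3) + 0.045(70000) − 0.78(52) = 53.9 − 219.098 + 3150 − 40.56 = 2944.242.
∂Q_d/∂I = +0.045, so E_I = 0.045·(70000/2944.242) ≈ 1.07.
E_I > 1: normal good (luxury).

1.07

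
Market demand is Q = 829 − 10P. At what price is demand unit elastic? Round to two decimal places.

41.45

For linear demand Q = a − bP, E = −bP/(a − bP). |E| = 1 ⇒ bP = a − bP ⇒ P = a/(2b).
P = 829/(2·10) = 41.45.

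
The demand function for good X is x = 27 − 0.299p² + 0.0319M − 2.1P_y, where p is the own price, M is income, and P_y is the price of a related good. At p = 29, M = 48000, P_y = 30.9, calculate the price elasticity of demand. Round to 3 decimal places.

At the given point, x = 27 − 0.299(29)² + 0.0319(48000) − 2.1(30.9) = 27 − 251.459 + 1531.2 − 64.89 = 1241.851.
∂x/∂p = −2·0.299·p = -17.342, so E_p = -17.342·(29/1241.851) ≈ -0.405.
|E_p| < 1: demand is inelastic.

-0.405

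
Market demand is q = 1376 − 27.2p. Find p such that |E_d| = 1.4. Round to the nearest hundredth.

29.51

Set −bp/(a − bp) = −1.4 ⇒ bp = 1.4(a − bp) ⇒ bp(1+1.4) = 1.4·a.
p = 1.4·1376/(27.2·2.4) ≈ 29.51.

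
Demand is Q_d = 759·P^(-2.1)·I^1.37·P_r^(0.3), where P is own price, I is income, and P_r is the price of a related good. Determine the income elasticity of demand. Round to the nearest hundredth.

1.37

For a Cobb–Douglas (constant-elasticity) form Q_d = A·I^α·…, the elasticity with respect to I equals the exponent α at every point.
Here the exponent on I is 1.37, so the income elasticity of demand is 1.37.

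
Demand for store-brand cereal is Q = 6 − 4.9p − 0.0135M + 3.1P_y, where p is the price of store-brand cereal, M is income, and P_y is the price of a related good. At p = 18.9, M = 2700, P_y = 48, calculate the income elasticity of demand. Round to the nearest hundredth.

-1.42

Q = 6 − 4.9(18.9) − 0.0135(2700) + 3.1(48) = 6 − 92.61 − 36.45 + 148.8 = 25.74.
∂Q/∂M = −0.0135, so E_I = -0.0135·(2700/25.74) ≈ -1.42.
E_I < 0: inferior good.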